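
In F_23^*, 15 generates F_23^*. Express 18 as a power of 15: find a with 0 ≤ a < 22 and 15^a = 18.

2

Successive powers of 15 modulo 23:
  15^0=1  15^1=15  15^2=18
So 15^2 ≡ 18 (mod 23), giving a = 2.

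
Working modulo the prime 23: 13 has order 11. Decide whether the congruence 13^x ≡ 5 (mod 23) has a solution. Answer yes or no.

5 ∈ ⟨13⟩ iff 5^11 ≡ 1 (mod 23), since |⟨13⟩| = 11.
5^11 mod 23 = 22.
Since 22 ≠ 1, 5 does not lie in the subgroup.

no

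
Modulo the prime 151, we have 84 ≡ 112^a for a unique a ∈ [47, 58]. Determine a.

54

Compute 112^47 mod 151 = 93, then multiply by 112 repeatedly:
  112^47=93  112^48=148  112^49=117  112^50=118  112^51=79
  112^52=90  112^53=114  112^54=84
Found 84 at exponent 54.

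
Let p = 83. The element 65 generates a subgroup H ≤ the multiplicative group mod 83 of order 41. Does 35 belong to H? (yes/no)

no

35 ∈ ⟨65⟩ iff 35^41 ≡ 1 (mod 83), since |⟨65⟩| = 41.
35^41 mod 83 = 82.
Since 82 ≠ 1, 35 does not lie in the subgroup.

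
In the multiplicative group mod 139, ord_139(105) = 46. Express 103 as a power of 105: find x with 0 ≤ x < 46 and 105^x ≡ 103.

11

Baby-step giant-step with m = ceil(sqrt(46)) = 7.
Baby table (105^j mod 139 for j=0..6):
  0:1  1:105  2:44  3:33  4:129  5:62  6:116
Giant step factor: 105^(-7) ≡ 8 (mod 139).
Scan 103·8^i mod 139 for i = 0, 1, …:
  i=0: 103   i=1: 129
Match at i=1, j=4: x = 1·7 + 4 = 11.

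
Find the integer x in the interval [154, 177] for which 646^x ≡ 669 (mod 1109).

163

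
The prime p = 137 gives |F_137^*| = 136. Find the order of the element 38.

The order of 38 must divide p − 1 = 136 = 2^3 · 17.
Divisors: 1, 2, 4, 8, 17, 34, 68, 136.
Check each in increasing order: 38^1 ≡ 38;  38^2 ≡ 74;  38^4 ≡ 133;  38^8 ≡ 16;  38^17 ≡ 1.
Smallest exponent giving 1 is 17.

17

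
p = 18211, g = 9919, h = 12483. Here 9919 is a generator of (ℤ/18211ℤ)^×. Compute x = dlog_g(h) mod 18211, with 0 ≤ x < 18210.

Baby-step giant-step with m = ceil(sqrt(18210)) = 135.
Baby table (9919^j mod 18211 for j=0..134):
  0:1  1:9919  2:10739  3:4002  4:14069  5:17729  6:8535  7:13937
  8:1402  9:11445  10:13792  11:1816  12:2225  13:16254  14:1443  15:17482
  16:17027  17:1999  18:14513  19:14703  20:5369  21:6147  22:1665  23:15969
  24:15444  25:16315  26:5539  27:16965  28:6195  29:4291  30:3322  31:7219
  32:17820  33:614  34:7792  35:1364  36:16954  37:6352  38:13639  39:13933
  40:16359  41:4911  42:15995  43:173  44:4153  45:325  46:328  47:11874
  48:7669  49:1464  50:7249  51:5803  52:13197  53:375  54:4581  55:2494
  56:7448  57:12896  58:1360  59:13700  60:18029  61:15842  62:12290  63:76
  64:7193  65:14880  66:12776  67:13006  68:18001  69:11275  70:2974  71:15497
  72:13903  73:10165  74:10539  75:5201  76:15167  77:402  78:17440  79:1071
  80:6236  81:10328  82:6557  83:7402  84:11897  85:17274  86:11718  87:8240
  88:1592  89:2111  90:14570  91:15545  92:16529  93:15729  94:2314  95:6706
  96:10242  97:9440  98:12609  99:13734  100:9266  101:16748  102:2670  103:4936
  104:9016  105:13694  106:13148  107:6041  108:6489  109:6717  110:10085  111:92
  112:1998  113:4594  114:3964  115:1367  116:10289  117:2147  118:7434  119:1507
  120:14913  121:12305  122:3173  123:4379  124:2066  125:5279  126:5776  127:338
  128:1798  129:5793  130:5062  131:2251  132:983  133:7492  134:12268
Giant step factor: 9919^(-135) ≡ 2755 (mod 18211).
Scan 12483·2755^i mod 18211 for i = 0, 1, …:
  i=0: 12483   i=1: 8297   i=2: 3430   i=3: 16352
  i=4: 13957   i=5: 8114   i=6: 9173   i=7: 12958
  i=8: 5730   i=9: 15424     …   i=49: 4405
  i=50: 7249
Match at i=50, j=50: x = 50·135 + 50 = 6800.

6800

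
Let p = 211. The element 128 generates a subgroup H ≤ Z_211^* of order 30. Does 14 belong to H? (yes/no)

yes

14 ∈ ⟨128⟩ iff 14^30 ≡ 1 (mod 211), since |⟨128⟩| = 30.
14^30 mod 211 = 1.
Since 1 = 1, 14 lies in the subgroup.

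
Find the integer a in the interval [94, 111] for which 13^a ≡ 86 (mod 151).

108

Compute 13^94 mod 151 = 116, then multiply by 13 repeatedly:
  13^94=116  13^95=149  13^96=125  13^97=115  13^98=136
  13^99=107  13^100=32  13^101=114  13^102=123  13^103=89
  13^104=100  13^105=92  13^106=139  13^107=146  13^108=86
Found 86 at exponent 108.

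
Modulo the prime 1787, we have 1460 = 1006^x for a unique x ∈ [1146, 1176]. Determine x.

1165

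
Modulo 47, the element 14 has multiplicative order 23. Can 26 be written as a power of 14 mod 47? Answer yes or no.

no

⟨14⟩ has order 23; its elements mod 47 are {1, 2, 3, 4, 6, 7, 8, 9, 12, 14, 16, 17, 18, 21, 24, 25, 27, 28, 32, 34, 36, 37, 42}.
26 is not in this set.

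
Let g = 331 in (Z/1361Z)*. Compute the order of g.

1360

The order of 331 must divide p − 1 = 1360 = 2^4 · 5 · 17.
Divisors: 1, 2, 4, 5, 8, 10, 16, 17, 20, 34, 40, 68, 80, 85, 136, 170, 272, 340, 680, 1360.
Check each in increasing order: 331^1 ≡ 331;  331^2 ≡ 681;  331^4 ≡ 1021;  331^5 ≡ 423;  331^8 ≡ 1276;  331^10 ≡ 638;  331^16 ≡ 420;  331^17 ≡ 198;  331^20 ≡ 105;  331^34 ≡ 1096;  331^40 ≡ 137;  331^68 ≡ 814;  331^80 ≡ 1076;  331^85 ≡ 574;  331^136 ≡ 1150;  331^170 ≡ 114;  331^272 ≡ 969;  331^340 ≡ 747;  331^680 ≡ 1360;  331^1360 ≡ 1.
Smallest exponent giving 1 is 1360.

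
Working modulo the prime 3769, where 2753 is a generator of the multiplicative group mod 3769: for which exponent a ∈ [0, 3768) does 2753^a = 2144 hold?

82

Baby-step giant-step with m = ceil(sqrt(3768)) = 62.
Baby table (2753^j mod 3769 for j=0..61):
  0:1  1:2753  2:3319  3:1151  4:2743  5:2172  6:1882  7:2540
  8:1125  9:2776  10:2565  11:2108  12:2833  13:1188  14:2841  15:598
  16:3010  17:2268  18:2340  19:799  20:2320  21:2274  22:13  23:1868
  24:1688  25:3656  26:1738  27:1853  28:1852  29:2868  30:3318  31:2167
  32:3193  33:1021  34:2908  35:368  36:3012  37:236  38:1440  39:3101
  40:268  41:2849  42:8  43:3179  44:169  45:1670  46:3099  47:2300
  48:3749  49:1475  50:1462  51:3363  52:1675  53:1788  54:50  55:1966
  56:114  57:1015  58:1466  59:3068  60:3644  61:2623
Giant step factor: 2753^(-62) ≡ 648 (mod 3769).
Scan 2144·648^i mod 3769 for i = 0, 1, …:
  i=0: 2144   i=1: 2320
Match at i=1, j=20: a = 1·62 + 20 = 82.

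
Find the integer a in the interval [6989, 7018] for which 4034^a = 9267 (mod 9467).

6994

Compute 4034^6989 mod 9467 = 649, then multiply by 4034 repeatedly:
  4034^6989=649  4034^6990=5174  4034^6991=6648  4034^6992=7488  4034^6993=6862
  4034^6994=9267
Found 9267 at exponent 6994.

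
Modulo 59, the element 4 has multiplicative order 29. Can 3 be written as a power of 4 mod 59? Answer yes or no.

yes

3 ∈ ⟨4⟩ iff 3^29 ≡ 1 (mod 59), since |⟨4⟩| = 29.
3^29 mod 59 = 1.
Since 1 = 1, 3 lies in the subgroup.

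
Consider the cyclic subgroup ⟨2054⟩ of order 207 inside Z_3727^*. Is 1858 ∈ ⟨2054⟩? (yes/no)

1858 ∈ ⟨2054⟩ iff 1858^207 ≡ 1 (mod 3727), since |⟨2054⟩| = 207.
1858^207 mod 3727 = 1.
Since 1 = 1, 1858 lies in the subgroup.

yes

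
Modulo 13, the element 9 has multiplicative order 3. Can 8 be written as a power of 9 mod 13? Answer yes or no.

no

8 ∈ ⟨9⟩ iff 8^3 ≡ 1 (mod 13), since |⟨9⟩| = 3.
8^3 mod 13 = 5.
Since 5 ≠ 1, 8 does not lie in the subgroup.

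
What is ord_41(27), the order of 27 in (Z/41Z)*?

8

The order of 27 must divide p − 1 = 40 = 2^3 · 5.
Divisors: 1, 2, 4, 5, 8, 10, 20, 40.
Check each in increasing order: 27^1 ≡ 27;  27^2 ≡ 32;  27^4 ≡ 40;  27^5 ≡ 14;  27^8 ≡ 1.
Smallest exponent giving 1 is 8.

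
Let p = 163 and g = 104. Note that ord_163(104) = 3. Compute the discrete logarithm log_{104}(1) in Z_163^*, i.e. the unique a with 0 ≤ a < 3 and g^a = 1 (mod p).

0

Successive powers of 104 modulo 163:
  104^0=1
So 104^0 ≡ 1 (mod 163), giving a = 0.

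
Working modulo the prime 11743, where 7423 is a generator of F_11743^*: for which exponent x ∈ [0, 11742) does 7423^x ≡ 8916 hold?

Baby-step giant-step with m = ceil(sqrt(11742)) = 109.
Baby table (7423^j mod 11743 for j=0..108):
  0:1  1:7423  2:2773  3:10243  4:9607  5:9265  6:7087  7:9904
  8:6212  9:8658  10:10638  11:5942  12:758  13:1737  14:11680  15:2071
  16:1446  17:556  18:5395  19:3455  20:11496  21:10170  22:7906  23:6467
  24:10900  25:1430  26:10961  27:7999  28:3969  29:10443  30:2846  31:201
  32:662  33:5452  34:3818  35:5155  36:6871  37:3584  38:6137  39:3854
  40:2294  41:1012  42:8299  43:11442  44:8590  45:10823  46:5266  47:8814
  48:6069  49:4039  50:1618  51:9068  52:888  53:3801  54:8137  55:6702
  56:5598  57:7220  58:10751  59:10988  60:8789  61:8382  62:5172  63:3889
  64:3753  65:4123  66:2771  67:7140  68:4061  69:522  70:11359  71:3117
  72:3781  73:593  74:9957  75:369  76:2968  77:1596  78:10164  79:10340
  80:1572  81:8157  82:2503  83:2343  84:706  85:3260  86:8400  87:9613
  88:6831  89:239  90:904  91:5139  92:5533  93:6188  94:6651  95:2801
  96:6713  97:5050  98:2494  99:5994  100:10978  101:5017  102:4138  103:8429
  104:1763  105:5047  106:3711  107:9418  108:3735
Giant step factor: 7423^(-109) ≡ 8678 (mod 11743).
Scan 8916·8678^i mod 11743 for i = 0, 1, …:
  i=0: 8916   i=1: 10164
Match at i=1, j=78: x = 1·109 + 78 = 187.

187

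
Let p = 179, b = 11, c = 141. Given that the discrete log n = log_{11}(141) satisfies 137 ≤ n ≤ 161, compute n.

152

Compute 11^137 mod 179 = 102, then multiply by 11 repeatedly:
  11^137=102  11^138=48  11^139=170  11^140=80  11^141=164
  11^142=14  11^143=154  11^144=83  11^145=18  11^146=19
  11^147=30  11^148=151  11^149=50  11^150=13  11^151=143
  11^152=141
Found 141 at exponent 152.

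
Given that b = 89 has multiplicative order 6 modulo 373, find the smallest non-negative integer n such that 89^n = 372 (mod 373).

Successive powers of 89 modulo 373:
  89^0=1  89^1=89  89^2=88  89^3=372
So 89^3 ≡ 372 (mod 373), giving n = 3.

3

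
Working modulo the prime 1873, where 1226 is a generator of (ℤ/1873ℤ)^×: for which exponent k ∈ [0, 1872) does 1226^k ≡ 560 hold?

423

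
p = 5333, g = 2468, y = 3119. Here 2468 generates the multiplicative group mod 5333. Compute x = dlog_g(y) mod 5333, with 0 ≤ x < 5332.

Baby-step giant-step with m = ceil(sqrt(5332)) = 74.
Baby table (2468^j mod 5333 for j=0..73):
  0:1  1:2468  2:738  3:2831  4:678  5:4075  6:4395  7:4871
  8:1046  9:356  10:3996  11:1411  12:5232  13:1383  14:124  15:2051
  16:851  17:4399  18:4077  19:3998  20:1014  21:1375  22:1712  23:1480
  24:4868  25:4308  26:3475  27:836  28:4710  29:3673  30:4197  31:1510
  32:4246  33:5116  34:3077  35:5177  36:4301  37:2198  38:1003  39:892
  40:4260  41:2337  42:2743  43:2147  44:3127  45:585  46:3870  47:5090
  48:2905  49:1988  50:24  51:569  52:1713  53:3948  54:273  55:1806
  56:4153  57:4911  58:3772  59:3211  60:5243  61:1866  62:2909  63:1194
  64:2976  65:1227  66:4425  67:4249  68:1854  69:5291  70:3004  71:1002
  72:3757  73:3522
Giant step factor: 2468^(-74) ≡ 2904 (mod 5333).
Scan 3119·2904^i mod 5333 for i = 0, 1, …:
  i=0: 3119   i=1: 2142   i=2: 2090   i=3: 406
  i=4: 431   i=5: 3702   i=6: 4613   i=7: 4989
  i=8: 3628   i=9: 3037     …   i=56: 3000
  i=57: 3211
Match at i=57, j=59: x = 57·74 + 59 = 4277.

4277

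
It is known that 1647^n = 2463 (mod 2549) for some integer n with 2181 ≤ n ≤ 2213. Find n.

Compute 1647^2181 mod 2549 = 1457, then multiply by 1647 repeatedly:
  1647^2181=1457  1647^2182=1070  1647^2183=931  1647^2184=1408  1647^2185=1935
  1647^2186=695  1647^2187=164  1647^2188=2463
Found 2463 at exponent 2188.

2188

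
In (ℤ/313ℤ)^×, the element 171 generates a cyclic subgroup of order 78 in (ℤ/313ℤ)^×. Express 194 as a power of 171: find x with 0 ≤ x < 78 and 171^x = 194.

Baby-step giant-step with m = ceil(sqrt(78)) = 9.
Baby table (171^j mod 313 for j=0..8):
  0:1  1:171  2:132  3:36  4:209  5:57  6:44  7:12
  8:174
Giant step factor: 171^(-9) ≡ 33 (mod 313).
Scan 194·33^i mod 313 for i = 0, 1, …:
  i=0: 194   i=1: 142   i=2: 304   i=3: 16
  i=4: 215   i=5: 209
Match at i=5, j=4: x = 5·9 + 4 = 49.

49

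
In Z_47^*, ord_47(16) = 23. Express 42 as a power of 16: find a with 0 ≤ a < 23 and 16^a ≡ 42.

Successive powers of 16 modulo 47:
  16^0=1  16^1=16  16^2=21  16^3=7  16^4=18  16^5=6
  16^6=2  16^7=32  16^8=42
So 16^8 ≡ 42 (mod 47), giving a = 8.

8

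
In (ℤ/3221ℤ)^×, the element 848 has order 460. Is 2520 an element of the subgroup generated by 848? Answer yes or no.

no

2520 ∈ ⟨848⟩ iff 2520^460 ≡ 1 (mod 3221), since |⟨848⟩| = 460.
2520^460 mod 3221 = 2745.
Since 2745 ≠ 1, 2520 does not lie in the subgroup.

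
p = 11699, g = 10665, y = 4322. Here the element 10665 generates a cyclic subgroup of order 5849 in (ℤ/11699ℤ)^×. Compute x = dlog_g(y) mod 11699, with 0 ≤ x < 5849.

217

Baby-step giant-step with m = ceil(sqrt(5849)) = 77.
Baby table (10665^j mod 11699 for j=0..76):
  0:1  1:10665  2:4547  3:1400  4:3076  5:1544  6:6267  7:1168
  8:8984  9:11249  10:9039  11:1175  12:1746  13:7981  14:7140  15:11008
  16:855  17:5054  18:3617  19:3702  20:9404  21:9832  22:143  23:4225
  24:6776  25:1317  26:7005  27:10210  28:7057  29:3238  30:9521  31:5844
  32:5687  33:4239  34:3999  35:6480  36:3207  37:6478  38:5275  39:9083
  40:2475  41:2931  42:11086  43:2096  44:8750  45:7526  46:9650  47:1147
  48:7300  49:9354  50:3037  51:6773  52:4419  53:5063  54:6010  55:9528
  56:10305  57:2419  58:2340  59:2133  60:5589  61:280  62:2955  63:9668
  64:5933  65:7253  66:11156  67:11609  68:11167  69:235  70:2689  71:3936
  72:1428  73:9221  74:171  75:10370  76:5403
Giant step factor: 10665^(-77) ≡ 4794 (mod 11699).
Scan 4322·4794^i mod 11699 for i = 0, 1, …:
  i=0: 4322   i=1: 739   i=2: 9668
Match at i=2, j=63: x = 2·77 + 63 = 217.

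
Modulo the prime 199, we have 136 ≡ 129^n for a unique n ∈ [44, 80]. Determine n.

45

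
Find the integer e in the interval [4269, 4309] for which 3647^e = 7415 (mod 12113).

4286

Compute 3647^4269 mod 12113 = 10870, then multiply by 3647 repeatedly:
  3647^4269=10870  3647^4270=9154  3647^4271=1210  3647^4272=3738  3647^4273=5361
  3647^4274=1185  3647^4275=9467  3647^4276=4099  3647^4277=1611  3647^4278=512
  3647^4279=1862  3647^4280=7434  3647^4281=2904  3647^4282=4126  3647^4283=3176
  3647^4284=2844  3647^4285=3340  3647^4286=7415
Found 7415 at exponent 4286.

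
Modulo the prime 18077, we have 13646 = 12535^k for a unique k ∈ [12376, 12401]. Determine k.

12377

Compute 12535^12376 mod 18077 = 2333, then multiply by 12535 repeatedly:
  12535^12376=2333  12535^12377=13646
Found 13646 at exponent 12377.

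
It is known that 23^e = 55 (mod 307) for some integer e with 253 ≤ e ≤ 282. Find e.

Compute 23^253 mod 307 = 123, then multiply by 23 repeatedly:
  23^253=123  23^254=66  23^255=290  23^256=223  23^257=217
  23^258=79  23^259=282  23^260=39  23^261=283  23^262=62
  23^263=198  23^264=256  23^265=55
Found 55 at exponent 265.

265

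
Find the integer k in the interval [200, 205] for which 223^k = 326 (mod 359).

205

Compute 223^200 mod 359 = 10, then multiply by 223 repeatedly:
  223^200=10  223^201=76  223^202=75  223^203=211  223^204=24
  223^205=326
Found 326 at exponent 205.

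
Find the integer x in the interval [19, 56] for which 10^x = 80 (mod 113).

45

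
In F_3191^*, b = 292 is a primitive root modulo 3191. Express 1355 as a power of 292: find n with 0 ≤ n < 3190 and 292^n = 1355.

1418

Baby-step giant-step with m = ceil(sqrt(3190)) = 57.
Baby table (292^j mod 3191 for j=0..56):
  0:1  1:292  2:2298  3:906  4:2890  5:1456  6:749  7:1720
  8:1253  9:2102  10:1112  11:2413  12:2576  13:2307  14:343  15:1235
  16:37  17:1231  18:2060  19:1612  20:1627  21:2816  22:2185  23:3011
  24:1687  25:1190  26:2852  27:3124  28:2773  29:2393  30:3118  31:1021
  32:1369  33:873  34:2827  35:2206  36:2761  37:2080  38:1070  39:2913
  40:1790  41:2547  42:221  43:712  44:489  45:2384  46:490  47:2676
  48:2788  49:391  50:2487  51:1847  52:45  53:376  54:1298  55:2478
  56:2410
Giant step factor: 292^(-57) ≡ 1481 (mod 3191).
Scan 1355·1481^i mod 3191 for i = 0, 1, …:
  i=0: 1355   i=1: 2807   i=2: 2485   i=3: 1062
  i=4: 2850   i=5: 2348   i=6: 2389   i=7: 2481
  i=8: 1520   i=9: 1465     …   i=23: 3016
  i=24: 2487
Match at i=24, j=50: n = 24·57 + 50 = 1418.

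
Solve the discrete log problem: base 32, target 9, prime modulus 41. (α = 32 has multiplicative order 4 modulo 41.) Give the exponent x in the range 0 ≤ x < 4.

3

Successive powers of 32 modulo 41:
  32^0=1  32^1=32  32^2=40  32^3=9
So 32^3 ≡ 9 (mod 41), giving x = 3.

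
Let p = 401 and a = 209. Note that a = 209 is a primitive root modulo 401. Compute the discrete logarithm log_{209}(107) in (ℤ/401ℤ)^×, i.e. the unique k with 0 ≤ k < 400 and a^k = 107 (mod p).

Baby-step giant-step with m = ceil(sqrt(400)) = 20.
Baby table (209^j mod 401 for j=0..19):
  0:1  1:209  2:373  3:163  4:383  5:248  6:103  7:274
  8:324  9:348  10:151  11:281  12:183  13:152  14:89  15:155
  16:315  17:71  18:2  19:17
Giant step factor: 209^(-20) ≡ 179 (mod 401).
Scan 107·179^i mod 401 for i = 0, 1, …:
  i=0: 107   i=1: 306   i=2: 238   i=3: 96
  i=4: 342   i=5: 266   i=6: 296   i=7: 52
  i=8: 85   i=9: 378   i=10: 294   i=11: 95
  i=12: 163
Match at i=12, j=3: k = 12·20 + 3 = 243.

243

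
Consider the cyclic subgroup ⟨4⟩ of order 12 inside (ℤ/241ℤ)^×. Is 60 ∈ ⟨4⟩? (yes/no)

60 ∈ ⟨4⟩ iff 60^12 ≡ 1 (mod 241), since |⟨4⟩| = 12.
60^12 mod 241 = 1.
Since 1 = 1, 60 lies in the subgroup.

yes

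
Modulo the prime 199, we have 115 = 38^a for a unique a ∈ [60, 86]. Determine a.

Compute 38^60 mod 199 = 28, then multiply by 38 repeatedly:
  38^60=28  38^61=69  38^62=35  38^63=136  38^64=193
  38^65=170  38^66=92  38^67=113  38^68=115
Found 115 at exponent 68.

68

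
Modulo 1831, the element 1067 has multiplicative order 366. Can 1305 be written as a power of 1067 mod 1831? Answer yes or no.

1305 ∈ ⟨1067⟩ iff 1305^366 ≡ 1 (mod 1831), since |⟨1067⟩| = 366.
1305^366 mod 1831 = 571.
Since 571 ≠ 1, 1305 does not lie in the subgroup.

no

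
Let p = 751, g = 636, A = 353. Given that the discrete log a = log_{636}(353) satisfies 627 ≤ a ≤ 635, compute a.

Compute 636^627 mod 751 = 68, then multiply by 636 repeatedly:
  636^627=68  636^628=441  636^629=353
Found 353 at exponent 629.

629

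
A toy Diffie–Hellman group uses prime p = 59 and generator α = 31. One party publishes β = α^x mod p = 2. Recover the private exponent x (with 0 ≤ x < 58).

45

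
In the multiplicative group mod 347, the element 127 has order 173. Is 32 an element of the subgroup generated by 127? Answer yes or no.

no

32 ∈ ⟨127⟩ iff 32^173 ≡ 1 (mod 347), since |⟨127⟩| = 173.
32^173 mod 347 = 346.
Since 346 ≠ 1, 32 does not lie in the subgroup.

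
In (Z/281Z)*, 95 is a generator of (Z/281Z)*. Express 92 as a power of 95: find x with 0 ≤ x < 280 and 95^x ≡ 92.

Baby-step giant-step with m = ceil(sqrt(280)) = 17.
Baby table (95^j mod 281 for j=0..16):
  0:1  1:95  2:33  3:44  4:246  5:47  6:250  7:146
  8:101  9:41  10:242  11:229  12:118  13:251  14:241  15:134
  16:85
Giant step factor: 95^(-17) ≡ 262 (mod 281).
Scan 92·262^i mod 281 for i = 0, 1, …:
  i=0: 92   i=1: 219   i=2: 54   i=3: 98
  i=4: 105   i=5: 253   i=6: 251
Match at i=6, j=13: x = 6·17 + 13 = 115.

115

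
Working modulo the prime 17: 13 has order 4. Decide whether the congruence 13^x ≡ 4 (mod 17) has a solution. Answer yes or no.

4 ∈ ⟨13⟩ iff 4^4 ≡ 1 (mod 17), since |⟨13⟩| = 4.
4^4 mod 17 = 1.
Since 1 = 1, 4 lies in the subgroup.

yes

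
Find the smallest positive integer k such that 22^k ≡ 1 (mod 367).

The order of 22 must divide p − 1 = 366 = 2 · 3 · 61.
Divisors: 1, 2, 3, 6, 61, 122, 183, 366.
Check each in increasing order: 22^1 ≡ 22;  22^2 ≡ 117;  22^3 ≡ 5;  22^6 ≡ 25;  22^61 ≡ 84;  22^122 ≡ 83;  22^183 ≡ 366;  22^366 ≡ 1.
Smallest exponent giving 1 is 366.

366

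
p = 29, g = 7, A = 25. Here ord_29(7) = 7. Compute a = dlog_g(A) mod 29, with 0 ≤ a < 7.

Successive powers of 7 modulo 29:
  7^0=1  7^1=7  7^2=20  7^3=24  7^4=23  7^5=16
  7^6=25
So 7^6 ≡ 25 (mod 29), giving a = 6.

6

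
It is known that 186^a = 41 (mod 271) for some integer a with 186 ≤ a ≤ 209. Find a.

186

Compute 186^186 mod 271 = 41, then multiply by 186 repeatedly:
  186^186=41
Found 41 at exponent 186.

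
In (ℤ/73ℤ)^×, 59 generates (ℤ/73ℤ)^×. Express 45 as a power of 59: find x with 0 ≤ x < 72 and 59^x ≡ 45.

17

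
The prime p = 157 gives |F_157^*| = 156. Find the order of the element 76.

78

The order of 76 must divide p − 1 = 156 = 2^2 · 3 · 13.
Divisors: 1, 2, 3, 4, 6, 12, 13, 26, 39, 52, 78, 156.
Check each in increasing order: 76^1 ≡ 76;  76^2 ≡ 124;  76^3 ≡ 4;  76^4 ≡ 147;  76^6 ≡ 16;  76^12 ≡ 99;  76^13 ≡ 145;  76^26 ≡ 144;  76^39 ≡ 156;  76^52 ≡ 12;  76^78 ≡ 1.
Smallest exponent giving 1 is 78.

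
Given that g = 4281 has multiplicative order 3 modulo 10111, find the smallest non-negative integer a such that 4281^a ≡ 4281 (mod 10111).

1

Successive powers of 4281 modulo 10111:
  4281^0=1  4281^1=4281
So 4281^1 ≡ 4281 (mod 10111), giving a = 1.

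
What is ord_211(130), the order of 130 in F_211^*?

210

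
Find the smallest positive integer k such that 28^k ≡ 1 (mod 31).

The order of 28 must divide p − 1 = 30 = 2 · 3 · 5.
Divisors: 1, 2, 3, 5, 6, 10, 15, 30.
Check each in increasing order: 28^1 ≡ 28;  28^2 ≡ 9;  28^3 ≡ 4;  28^5 ≡ 5;  28^6 ≡ 16;  28^10 ≡ 25;  28^15 ≡ 1.
Smallest exponent giving 1 is 15.

15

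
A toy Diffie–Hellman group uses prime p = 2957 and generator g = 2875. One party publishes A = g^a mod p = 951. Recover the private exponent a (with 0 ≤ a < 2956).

Baby-step giant-step with m = ceil(sqrt(2956)) = 55.
Baby table (2875^j mod 2957 for j=0..54):
  0:1  1:2875  2:810  3:1591  4:2603  5:2415  6:89  7:1573
  8:1122  9:2620  10:1021  11:2031  12:2007  13:1018  14:2277  15:2534
  16:2159  17:382  18:1203  19:1892  20:1577  21:794  22:2903  23:1471
  24:615  25:2796  26:1374  27:2655  28:1108  29:811  30:1509  31:456
  32:1049  33:2692  34:1031  35:1211  36:1236  37:2143  38:1694  39:71
  40:92  41:1327  42:595  43:1479  44:2916  45:405  46:2274  47:2780
  48:2686  49:1523  50:2265  51:561  52:1310  53:1989  54:2494
Giant step factor: 2875^(-55) ≡ 1824 (mod 2957).
Scan 951·1824^i mod 2957 for i = 0, 1, …:
  i=0: 951   i=1: 1822   i=2: 2617   i=3: 810
Match at i=3, j=2: a = 3·55 + 2 = 167.

167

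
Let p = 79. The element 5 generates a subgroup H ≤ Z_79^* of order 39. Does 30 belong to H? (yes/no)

30 ∈ ⟨5⟩ iff 30^39 ≡ 1 (mod 79), since |⟨5⟩| = 39.
30^39 mod 79 = 78.
Since 78 ≠ 1, 30 does not lie in the subgroup.

no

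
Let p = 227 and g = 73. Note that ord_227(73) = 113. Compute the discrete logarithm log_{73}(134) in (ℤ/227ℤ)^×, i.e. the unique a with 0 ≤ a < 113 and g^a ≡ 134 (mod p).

Baby-step giant-step with m = ceil(sqrt(113)) = 11.
Baby table (73^j mod 227 for j=0..10):
  0:1  1:73  2:108  3:166  4:87  5:222  6:89  7:141
  8:78  9:19  10:25
Giant step factor: 73^(-11) ≡ 101 (mod 227).
Scan 134·101^i mod 227 for i = 0, 1, …:
  i=0: 134   i=1: 141
Match at i=1, j=7: a = 1·11 + 7 = 18.

18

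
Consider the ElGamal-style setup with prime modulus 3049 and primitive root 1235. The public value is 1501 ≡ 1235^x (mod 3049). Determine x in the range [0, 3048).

1539

Baby-step giant-step with m = ceil(sqrt(3048)) = 56.
Baby table (1235^j mod 3049 for j=0..55):
  0:1  1:1235  2:725  3:2018  4:1197  5:2579  6:1909  7:738
  8:2828  9:1475  10:1372  11:2225  12:726  13:204  14:1922  15:1548
  16:57  17:268  18:1688  19:2213  20:1151  21:651  22:2098  23:2429
  24:2648  25:1752  26:1979  27:1816  28:1745  29:2481  30:2839  31:2864
  32:200  33:31  34:1697  35:1132  36:1578  37:519  38:675  39:1248
  40:1535  41:2296  42:3039  43:2895  44:1897  45:1163  46:226  47:1651
  48:2253  49:1767  50:2210  51:495  52:1525  53:2142  54:1887  55:1009
Giant step factor: 1235^(-56) ≡ 2914 (mod 3049).
Scan 1501·2914^i mod 3049 for i = 0, 1, …:
  i=0: 1501   i=1: 1648   i=2: 97   i=3: 2150
  i=4: 2454   i=5: 1051   i=6: 1418   i=7: 657
  i=8: 2775   i=9: 402     …   i=26: 1432
  i=27: 1816
Match at i=27, j=27: x = 27·56 + 27 = 1539.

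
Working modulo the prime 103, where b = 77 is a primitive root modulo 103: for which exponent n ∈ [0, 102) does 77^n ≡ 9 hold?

42

Baby-step giant-step with m = ceil(sqrt(102)) = 11.
Baby table (77^j mod 103 for j=0..10):
  0:1  1:77  2:58  3:37  4:68  5:86  6:30  7:44
  8:92  9:80  10:83
Giant step factor: 77^(-11) ≡ 62 (mod 103).
Scan 9·62^i mod 103 for i = 0, 1, …:
  i=0: 9   i=1: 43   i=2: 91   i=3: 80
Match at i=3, j=9: n = 3·11 + 9 = 42.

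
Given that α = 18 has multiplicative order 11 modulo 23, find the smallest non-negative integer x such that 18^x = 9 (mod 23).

Successive powers of 18 modulo 23:
  18^0=1  18^1=18  18^2=2  18^3=13  18^4=4  18^5=3
  18^6=8  18^7=6  18^8=16  18^9=12  18^10=9
So 18^10 ≡ 9 (mod 23), giving x = 10.

10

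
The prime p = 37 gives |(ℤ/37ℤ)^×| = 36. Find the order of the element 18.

36

The order of 18 must divide p − 1 = 36 = 2^2 · 3^2.
Divisors: 1, 2, 3, 4, 6, 9, 12, 18, 36.
Check each in increasing order: 18^1 ≡ 18;  18^2 ≡ 28;  18^3 ≡ 23;  18^4 ≡ 7;  18^6 ≡ 11;  18^9 ≡ 31;  18^12 ≡ 10;  18^18 ≡ 36;  18^36 ≡ 1.
Smallest exponent giving 1 is 36.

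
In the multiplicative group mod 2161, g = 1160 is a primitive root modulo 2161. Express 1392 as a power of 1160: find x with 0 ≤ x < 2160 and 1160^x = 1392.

1791

Baby-step giant-step with m = ceil(sqrt(2160)) = 47.
Baby table (1160^j mod 2161 for j=0..46):
  0:1  1:1160  2:1458  3:1378  4:1501  5:1555  6:1526  7:301
  8:1239  9:175  10:2027  11:152  12:1279  13:1194  14:2000  15:1247
  16:811  17:725  18:371  19:321  20:668  21:1242  22:1494  23:2079
  24:2125  25:1460  26:1537  27:95  28:2150  29:206  30:1250  31:2130
  32:777  33:183  34:502  35:1011  36:1498  37:236  38:1474  39:489
  40:1058  41:1993  42:1771  43:1410  44:1884  45:669  46:241
Giant step factor: 1160^(-47) ≡ 948 (mod 2161).
Scan 1392·948^i mod 2161 for i = 0, 1, …:
  i=0: 1392   i=1: 1406   i=2: 1712   i=3: 65
  i=4: 1112   i=5: 1769   i=6: 76   i=7: 735
  i=8: 938   i=9: 1053     …   i=37: 396
  i=38: 1555
Match at i=38, j=5: x = 38·47 + 5 = 1791.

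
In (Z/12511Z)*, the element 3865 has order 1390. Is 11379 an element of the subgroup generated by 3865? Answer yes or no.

11379 ∈ ⟨3865⟩ iff 11379^1390 ≡ 1 (mod 12511), since |⟨3865⟩| = 1390.
11379^1390 mod 12511 = 4419.
Since 4419 ≠ 1, 11379 does not lie in the subgroup.

no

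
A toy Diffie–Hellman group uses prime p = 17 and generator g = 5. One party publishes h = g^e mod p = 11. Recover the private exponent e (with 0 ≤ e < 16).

11

Successive powers of 5 modulo 17:
  5^0=1  5^1=5  5^2=8  5^3=6  5^4=13  5^5=14
  5^6=2  5^7=10  5^8=16  5^9=12  5^10=9  5^11=11
So 5^11 ≡ 11 (mod 17), giving e = 11.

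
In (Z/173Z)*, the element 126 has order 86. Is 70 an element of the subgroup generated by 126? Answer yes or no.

70 ∈ ⟨126⟩ iff 70^86 ≡ 1 (mod 173), since |⟨126⟩| = 86.
70^86 mod 173 = 172.
Since 172 ≠ 1, 70 does not lie in the subgroup.

no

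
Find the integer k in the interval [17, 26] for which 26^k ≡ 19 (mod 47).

Compute 26^17 mod 47 = 35, then multiply by 26 repeatedly:
  26^17=35  26^18=17  26^19=19
Found 19 at exponent 19.

19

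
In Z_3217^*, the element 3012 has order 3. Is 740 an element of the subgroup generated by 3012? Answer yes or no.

⟨3012⟩ has order 3; its elements mod 3217 are {1, 204, 3012}.
740 is not in this set.

no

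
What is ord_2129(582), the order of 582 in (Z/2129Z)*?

The order of 582 must divide p − 1 = 2128 = 2^4 · 7 · 19.
Divisors: 1, 2, 4, 7, 8, 14, 16, 19, 28, 38, 56, 76, 112, 133, 152, 266, 304, 532, 1064, 2128.
Check each in increasing order: 582^1 ≡ 582;  582^2 ≡ 213;  582^4 ≡ 660;  582^7 ≡ 90;  582^8 ≡ 1284;  582^14 ≡ 1713;  582^16 ≡ 810;  582^19 ≡ 304;  582^28 ≡ 607;  582^38 ≡ 869;  582^56 ≡ 132;  582^76 ≡ 1495;  582^112 ≡ 392;  582^133 ≡ 846;  582^152 ≡ 1704;  582^266 ≡ 372;  582^304 ≡ 1789;  582^532 ≡ 2128;  582^1064 ≡ 1.
Smallest exponent giving 1 is 1064.

1064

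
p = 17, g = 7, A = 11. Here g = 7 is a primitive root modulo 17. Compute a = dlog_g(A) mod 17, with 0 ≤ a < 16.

Successive powers of 7 modulo 17:
  7^0=1  7^1=7  7^2=15  7^3=3  7^4=4  7^5=11
So 7^5 ≡ 11 (mod 17), giving a = 5.

5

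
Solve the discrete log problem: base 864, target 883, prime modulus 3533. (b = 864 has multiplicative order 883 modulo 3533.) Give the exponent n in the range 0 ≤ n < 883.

704

Baby-step giant-step with m = ceil(sqrt(883)) = 30.
Baby table (864^j mod 3533 for j=0..29):
  0:1  1:864  2:1033  3:2196  4:123  5:282  6:3404  7:1600
  8:997  9:2889  10:1798  11:2485  12:2509  13:2047  14:2108  15:1817
  16:1236  17:938  18:1375  19:912  20:109  21:2318  22:3074  23:2653
  24:2808  25:2474  26:71  27:1283  28:2683  29:464
Giant step factor: 864^(-30) ≡ 1225 (mod 3533).
Scan 883·1225^i mod 3533 for i = 0, 1, …:
  i=0: 883   i=1: 577   i=2: 225   i=3: 51
  i=4: 2414   i=5: 29   i=6: 195   i=7: 2164
  i=8: 1150   i=9: 2616     …   i=22: 2234
  i=23: 2108
Match at i=23, j=14: n = 23·30 + 14 = 704.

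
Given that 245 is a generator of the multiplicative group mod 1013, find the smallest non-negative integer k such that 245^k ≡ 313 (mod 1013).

641

Baby-step giant-step with m = ceil(sqrt(1012)) = 32.
Baby table (245^j mod 1013 for j=0..31):
  0:1  1:245  2:258  3:404  4:719  5:906  6:123  7:758
  8:331  9:55  10:306  11:8  12:947  13:38  14:193  15:687
  16:157  17:984  18:999  19:622  20:440  21:422  22:64  23:485
  24:304  25:531  26:431  27:243  28:781  29:901  30:924  31:481
Giant step factor: 245^(-32) ≡ 505 (mod 1013).
Scan 313·505^i mod 1013 for i = 0, 1, …:
  i=0: 313   i=1: 37   i=2: 451   i=3: 843
  i=4: 255   i=5: 124   i=6: 827   i=7: 279
  i=8: 88   i=9: 881     …   i=19: 512
  i=20: 245
Match at i=20, j=1: k = 20·32 + 1 = 641.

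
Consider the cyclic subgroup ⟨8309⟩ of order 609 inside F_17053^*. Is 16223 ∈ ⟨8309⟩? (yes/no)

16223 ∈ ⟨8309⟩ iff 16223^609 ≡ 1 (mod 17053), since |⟨8309⟩| = 609.
16223^609 mod 17053 = 1.
Since 1 = 1, 16223 lies in the subgroup.

yes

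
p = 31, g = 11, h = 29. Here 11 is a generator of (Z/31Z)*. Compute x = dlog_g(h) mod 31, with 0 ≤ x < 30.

3

Successive powers of 11 modulo 31:
  11^0=1  11^1=11  11^2=28  11^3=29
So 11^3 ≡ 29 (mod 31), giving x = 3.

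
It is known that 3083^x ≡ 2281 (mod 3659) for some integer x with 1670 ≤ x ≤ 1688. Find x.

1686

Compute 3083^1670 mod 3659 = 2948, then multiply by 3083 repeatedly:
  3083^1670=2948  3083^1671=3387  3083^1672=2994  3083^1673=2504  3083^1674=3001
  3083^1675=2131  3083^1676=1968  3083^1677=722  3083^1678=1254  3083^1679=2178
  3083^1680=509  3083^1681=3195  3083^1682=157  3083^1683=1043  3083^1684=2967
  3083^1685=3420  3083^1686=2281
Found 2281 at exponent 1686.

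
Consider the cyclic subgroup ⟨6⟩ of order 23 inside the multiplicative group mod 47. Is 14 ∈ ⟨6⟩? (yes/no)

⟨6⟩ has order 23; its elements mod 47 are {1, 2, 3, 4, 6, 7, 8, 9, 12, 14, 16, 17, 18, 21, 24, 25, 27, 28, 32, 34, 36, 37, 42}.
14 is in this set.

yes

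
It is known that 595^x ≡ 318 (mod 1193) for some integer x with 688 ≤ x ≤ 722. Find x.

Compute 595^688 mod 1193 = 121, then multiply by 595 repeatedly:
  595^688=121  595^689=415  595^690=1167  595^691=39  595^692=538
  595^693=386  595^694=614  595^695=272  595^696=785  595^697=612
  595^698=275  595^699=184  595^700=917  595^701=414  595^702=572
  595^703=335  595^704=94  595^705=1052  595^706=808  595^707=1174
  595^708=625  595^709=852  595^710=1108  595^711=724  595^712=107
  595^713=436  595^714=539  595^715=981  595^716=318
Found 318 at exponent 716.

716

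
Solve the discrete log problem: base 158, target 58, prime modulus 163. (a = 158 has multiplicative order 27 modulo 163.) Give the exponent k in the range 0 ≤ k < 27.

18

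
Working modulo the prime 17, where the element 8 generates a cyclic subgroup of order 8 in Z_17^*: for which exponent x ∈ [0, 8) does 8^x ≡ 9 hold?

5

Successive powers of 8 modulo 17:
  8^0=1  8^1=8  8^2=13  8^3=2  8^4=16  8^5=9
So 8^5 ≡ 9 (mod 17), giving x = 5.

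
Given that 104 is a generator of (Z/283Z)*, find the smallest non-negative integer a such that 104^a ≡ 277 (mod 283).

Successive powers of 104 modulo 283:
  104^0=1  104^1=104  104^2=62  104^3=222  104^4=165  104^5=180
  104^6=42  104^7=123  104^8=57  104^9=268  104^10=138  104^11=202
  104^12=66  104^13=72  104^14=130  104^15=219  104^16=136  104^17=277
So 104^17 ≡ 277 (mod 283), giving a = 17.

17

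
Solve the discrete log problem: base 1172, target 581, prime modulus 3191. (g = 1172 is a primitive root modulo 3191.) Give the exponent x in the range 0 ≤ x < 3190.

Baby-step giant-step with m = ceil(sqrt(3190)) = 57.
Baby table (1172^j mod 3191 for j=0..56):
  0:1  1:1172  2:1454  3:94  4:1674  5:2654  6:2454  7:997
  8:578  9:924  10:1179  11:85  12:699  13:2332  14:1608  15:1886
  16:2220  17:1175  18:1779  19:1265  20:1956  21:1294  22:843  23:1977
  24:378  25:2658  26:760  27:431  28:954  29:1238  30:2222  31:328
  32:1496  33:1453  34:2113  35:220  36:2560  37:780  38:1534  39:1315
  40:3118  41:601  42:2352  43:2711  44:2247  45:909  46:2745  47:612
  48:2480  49:2750  50:90  51:177  52:29  53:2078  54:683  55:2726
  56:681
Giant step factor: 1172^(-57) ≡ 2080 (mod 3191).
Scan 581·2080^i mod 3191 for i = 0, 1, …:
  i=0: 581   i=1: 2282   i=2: 1543   i=3: 2485
  i=4: 2571   i=5: 2755   i=6: 2555   i=7: 1385
  i=8: 2518   i=9: 1009     …   i=28: 3166
  i=29: 2247
Match at i=29, j=44: x = 29·57 + 44 = 1697.

1697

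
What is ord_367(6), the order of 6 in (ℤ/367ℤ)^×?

The order of 6 must divide p − 1 = 366 = 2 · 3 · 61.
Divisors: 1, 2, 3, 6, 61, 122, 183, 366.
Check each in increasing order: 6^1 ≡ 6;  6^2 ≡ 36;  6^3 ≡ 216;  6^6 ≡ 47;  6^61 ≡ 284;  6^122 ≡ 283;  6^183 ≡ 366;  6^366 ≡ 1.
Smallest exponent giving 1 is 366.

366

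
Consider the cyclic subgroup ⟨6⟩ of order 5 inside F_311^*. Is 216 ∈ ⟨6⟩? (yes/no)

yes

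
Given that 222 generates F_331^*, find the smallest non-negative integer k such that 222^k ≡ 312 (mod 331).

239

Baby-step giant-step with m = ceil(sqrt(330)) = 19.
Baby table (222^j mod 331 for j=0..18):
  0:1  1:222  2:296  3:174  4:232  5:199  6:155  7:317
  8:202  9:159  10:212  11:62  12:193  13:147  14:196  15:151
  16:91  17:11  18:125
Giant step factor: 222^(-19) ≡ 190 (mod 331).
Scan 312·190^i mod 331 for i = 0, 1, …:
  i=0: 312   i=1: 31   i=2: 263   i=3: 320
  i=4: 227   i=5: 100   i=6: 133   i=7: 114
  i=8: 145   i=9: 77   i=10: 66   i=11: 293
  i=12: 62
Match at i=12, j=11: k = 12·19 + 11 = 239.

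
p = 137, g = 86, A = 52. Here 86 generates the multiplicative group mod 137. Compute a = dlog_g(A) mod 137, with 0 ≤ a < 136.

Baby-step giant-step with m = ceil(sqrt(136)) = 12.
Baby table (86^j mod 137 for j=0..11):
  0:1  1:86  2:135  3:102  4:4  5:70  6:129  7:134
  8:16  9:6  10:105  11:125
Giant step factor: 86^(-12) ≡ 15 (mod 137).
Scan 52·15^i mod 137 for i = 0, 1, …:
  i=0: 52   i=1: 95   i=2: 55   i=3: 3
  i=4: 45   i=5: 127   i=6: 124   i=7: 79
  i=8: 89   i=9: 102
Match at i=9, j=3: a = 9·12 + 3 = 111.

111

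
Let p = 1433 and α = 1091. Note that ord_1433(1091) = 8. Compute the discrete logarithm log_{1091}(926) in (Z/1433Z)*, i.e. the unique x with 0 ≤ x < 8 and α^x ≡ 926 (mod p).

7

Successive powers of 1091 modulo 1433:
  1091^0=1  1091^1=1091  1091^2=891  1091^3=507  1091^4=1432  1091^5=342
  1091^6=542  1091^7=926
So 1091^7 ≡ 926 (mod 1433), giving x = 7.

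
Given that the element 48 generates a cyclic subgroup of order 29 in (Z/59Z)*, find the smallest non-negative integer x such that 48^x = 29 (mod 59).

22

Successive powers of 48 modulo 59:
  48^0=1  48^1=48  48^2=3  48^3=26  48^4=9  48^5=19
  48^6=27  48^7=57  48^8=22  48^9=53  48^10=7  48^11=41
  48^12=21  48^13=5  48^14=4  48^15=15  48^16=12  48^17=45
  48^18=36  48^19=17  48^20=49  48^21=51  48^22=29
So 48^22 ≡ 29 (mod 59), giving x = 22.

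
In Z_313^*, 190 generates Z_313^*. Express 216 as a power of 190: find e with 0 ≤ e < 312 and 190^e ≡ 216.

198

Baby-step giant-step with m = ceil(sqrt(312)) = 18.
Baby table (190^j mod 313 for j=0..17):
  0:1  1:190  2:105  3:231  4:70  5:154  6:151  7:207
  8:205  9:138  10:241  11:92  12:265  13:270  14:281  15:180
  16:83  17:120
Giant step factor: 190^(-18) ≡ 198 (mod 313).
Scan 216·198^i mod 313 for i = 0, 1, …:
  i=0: 216   i=1: 200   i=2: 162   i=3: 150
  i=4: 278   i=5: 269   i=6: 52   i=7: 280
  i=8: 39   i=9: 210   i=10: 264   i=11: 1
Match at i=11, j=0: e = 11·18 + 0 = 198.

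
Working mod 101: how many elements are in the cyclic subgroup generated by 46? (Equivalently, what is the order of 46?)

The order of 46 must divide p − 1 = 100 = 2^2 · 5^2.
Divisors: 1, 2, 4, 5, 10, 20, 25, 50, 100.
Check each in increasing order: 46^1 ≡ 46;  46^2 ≡ 96;  46^4 ≡ 25;  46^5 ≡ 39;  46^10 ≡ 6;  46^20 ≡ 36;  46^25 ≡ 91;  46^50 ≡ 100;  46^100 ≡ 1.
Smallest exponent giving 1 is 100.

100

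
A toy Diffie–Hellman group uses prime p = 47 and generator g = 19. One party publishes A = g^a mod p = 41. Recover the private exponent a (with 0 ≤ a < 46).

Baby-step giant-step with m = ceil(sqrt(46)) = 7.
Baby table (19^j mod 47 for j=0..6):
  0:1  1:19  2:32  3:44  4:37  5:45  6:9
Giant step factor: 19^(-7) ≡ 11 (mod 47).
Scan 41·11^i mod 47 for i = 0, 1, …:
  i=0: 41   i=1: 28   i=2: 26   i=3: 4
  i=4: 44
Match at i=4, j=3: a = 4·7 + 3 = 31.

31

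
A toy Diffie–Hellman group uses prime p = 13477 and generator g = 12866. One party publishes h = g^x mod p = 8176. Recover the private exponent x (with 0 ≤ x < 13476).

9877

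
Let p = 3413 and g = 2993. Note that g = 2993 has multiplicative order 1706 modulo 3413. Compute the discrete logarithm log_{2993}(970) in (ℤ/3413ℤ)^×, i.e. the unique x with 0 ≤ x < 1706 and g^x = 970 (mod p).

334

Baby-step giant-step with m = ceil(sqrt(1706)) = 42.
Baby table (2993^j mod 3413 for j=0..41):
  0:1  1:2993  2:2337  3:1404  4:769  5:1255  6:1915  7:1168
  8:912  9:2629  10:1632  11:573  12:1663  13:1205  14:2437  15:360
  16:2385  17:1722  18:316  19:387  20:1284  21:3387  22:681  23:672
  24:1039  25:484  26:1500  27:1405  28:349  29:179  30:3319  31:1937
  32:2167  33:1131  34:2800  35:1485  36:879  37:2837  38:3010  39:2023
  40:177  41:746
Giant step factor: 2993^(-42) ≡ 3206 (mod 3413).
Scan 970·3206^i mod 3413 for i = 0, 1, …:
  i=0: 970   i=1: 577   i=2: 16   i=3: 101
  i=4: 2984   i=5: 65   i=6: 197   i=7: 177
Match at i=7, j=40: x = 7·42 + 40 = 334.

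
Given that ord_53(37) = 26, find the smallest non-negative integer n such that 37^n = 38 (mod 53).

Successive powers of 37 modulo 53:
  37^0=1  37^1=37  37^2=44  37^3=38
So 37^3 ≡ 38 (mod 53), giving n = 3.

3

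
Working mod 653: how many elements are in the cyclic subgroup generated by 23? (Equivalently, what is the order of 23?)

326

The order of 23 must divide p − 1 = 652 = 2^2 · 163.
Divisors: 1, 2, 4, 163, 326, 652.
Check each in increasing order: 23^1 ≡ 23;  23^2 ≡ 529;  23^4 ≡ 357;  23^163 ≡ 652;  23^326 ≡ 1.
Smallest exponent giving 1 is 326.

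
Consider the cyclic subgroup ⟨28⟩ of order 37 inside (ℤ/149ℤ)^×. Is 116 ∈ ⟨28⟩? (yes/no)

no

116 ∈ ⟨28⟩ iff 116^37 ≡ 1 (mod 149), since |⟨28⟩| = 37.
116^37 mod 149 = 148.
Since 148 ≠ 1, 116 does not lie in the subgroup.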